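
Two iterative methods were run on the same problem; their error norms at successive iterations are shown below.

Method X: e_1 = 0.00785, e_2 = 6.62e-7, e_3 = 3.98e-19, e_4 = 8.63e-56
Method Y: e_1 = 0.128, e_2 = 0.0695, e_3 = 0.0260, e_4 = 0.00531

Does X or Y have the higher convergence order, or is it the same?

X

Method X: p ≈ ln(8.63e-56/3.98e-19)/ln(3.98e-19/6.62e-7) ≈ 3.00.
Method Y: p ≈ ln(0.00531/0.0260)/ln(0.0260/0.0695) ≈ 1.62.
Method X has the higher order (≈3.0 vs ≈1.6).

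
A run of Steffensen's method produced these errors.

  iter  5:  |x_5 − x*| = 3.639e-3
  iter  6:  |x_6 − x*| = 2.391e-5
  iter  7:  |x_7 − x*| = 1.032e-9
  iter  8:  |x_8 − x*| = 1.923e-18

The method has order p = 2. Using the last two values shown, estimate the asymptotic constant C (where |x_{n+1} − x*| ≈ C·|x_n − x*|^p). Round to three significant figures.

C ≈ |x_8 − x*| / |x_7 − x*|^2
  = 1.923e-18 / (1.032e-9)^2
  = 1.923e-18 / 1.06502e-18 ≈ 1.8056

1.81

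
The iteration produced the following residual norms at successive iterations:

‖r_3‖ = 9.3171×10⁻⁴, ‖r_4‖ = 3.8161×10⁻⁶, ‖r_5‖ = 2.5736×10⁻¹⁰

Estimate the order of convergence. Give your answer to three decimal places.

1.747

p ≈ ln(‖r_5‖/‖r_4‖) / ln(‖r_4‖/‖r_3‖)
  = ln(2.5736×10⁻¹⁰/3.8161×10⁻⁶) / ln(3.8161×10⁻⁶/9.3171×10⁻⁴)
  = ln(6.74406e-05) / ln(0.0040958)
  = -9.604263 / -5.497793 ≈ 1.746931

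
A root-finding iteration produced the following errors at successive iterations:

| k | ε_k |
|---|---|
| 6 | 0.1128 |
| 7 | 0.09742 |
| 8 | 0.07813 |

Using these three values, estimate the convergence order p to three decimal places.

p ≈ ln(ε_8/ε_7) / ln(ε_7/ε_6)
  = ln(0.07813/0.09742) / ln(0.09742/0.1128)
  = ln(0.801991) / ln(0.863652)
  = -0.220658 / -0.146585 ≈ 1.505325

1.505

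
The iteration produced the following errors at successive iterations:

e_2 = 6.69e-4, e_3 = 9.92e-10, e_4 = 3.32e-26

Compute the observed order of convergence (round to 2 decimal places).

2.83

p ≈ ln(e_4/e_3) / ln(e_3/e_2)
  = ln(3.32e-26/9.92e-10) / ln(9.92e-10/6.69e-4)
  = ln(3.34677e-17) / ln(1.48281e-06)
  = -37.93595 / -13.42157 ≈ 2.82649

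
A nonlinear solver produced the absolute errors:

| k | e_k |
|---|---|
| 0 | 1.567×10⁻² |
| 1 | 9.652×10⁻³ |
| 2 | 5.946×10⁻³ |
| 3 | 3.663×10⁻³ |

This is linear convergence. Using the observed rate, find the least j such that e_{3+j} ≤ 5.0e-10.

Rate ρ ≈ e_3/e_2 = 3.663×10⁻³/5.946×10⁻³ = 0.6160.
After j more steps, e_{3+j} ≈ 3.663×10⁻³·ρ^j; need ρ^j ≤ 5.0e-10/3.663×10⁻³ = 1.365e-07.
j ≥ ln(1.365e-07)/ln(0.6160) = -15.8069/-0.48451 = 32.625.
So 33 more iterations are needed.

33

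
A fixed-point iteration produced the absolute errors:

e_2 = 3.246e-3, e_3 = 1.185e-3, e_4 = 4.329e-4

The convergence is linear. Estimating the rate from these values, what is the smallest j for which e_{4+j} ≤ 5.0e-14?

Rate ρ ≈ e_4/e_3 = 4.329e-4/1.185e-3 = 0.3653.
After j more steps, e_{4+j} ≈ 4.329e-4·ρ^j; need ρ^j ≤ 5.0e-14/4.329e-4 = 1.155e-10.
j ≥ ln(1.155e-10)/ln(0.3653) = -22.8818/-1.00704 = 22.722.
So 23 more iterations are needed.

23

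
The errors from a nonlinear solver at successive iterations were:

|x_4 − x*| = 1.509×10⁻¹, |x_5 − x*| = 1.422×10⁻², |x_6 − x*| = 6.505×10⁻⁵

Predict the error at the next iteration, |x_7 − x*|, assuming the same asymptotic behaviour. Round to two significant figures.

3.0e-10

First estimate the order: p ≈ ln(|x_6 − x*|/|x_5 − x*|) / ln(|x_5 − x*|/|x_4 − x*|) = ln(6.505×10⁻⁵/1.422×10⁻²)/ln(1.422×10⁻²/1.509×10⁻¹) = ln(0.00457454)/ln(0.0942346) ≈ 2.2808.
Then |x_7 − x*| ≈ |x_6 − x*|·(|x_6 − x*|/|x_5 − x*|)^p = 6.505×10⁻⁵·(0.00457454)^2.2808 = 6.505×10⁻⁵·4.61021e-06 ≈ 2.999e-10.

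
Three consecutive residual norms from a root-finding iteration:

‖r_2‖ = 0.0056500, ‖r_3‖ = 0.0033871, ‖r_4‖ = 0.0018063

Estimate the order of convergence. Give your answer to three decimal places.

1.229

p ≈ ln(‖r_4‖/‖r_3‖) / ln(‖r_3‖/‖r_2‖)
  = ln(0.0018063/0.0033871) / ln(0.0033871/0.0056500)
  = ln(0.533288) / ln(0.599487)
  = -0.628694 / -0.511681 ≈ 1.228683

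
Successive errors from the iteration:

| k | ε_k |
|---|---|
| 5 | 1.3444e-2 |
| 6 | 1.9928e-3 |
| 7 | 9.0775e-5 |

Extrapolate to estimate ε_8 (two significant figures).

6.1e-7

First estimate the order: p ≈ ln(ε_7/ε_6) / ln(ε_6/ε_5) = ln(9.0775e-5/1.9928e-3)/ln(1.9928e-3/1.3444e-2) = ln(0.0455515)/ln(0.14823) ≈ 1.6181.
Then ε_8 ≈ ε_7·(ε_7/ε_6)^p = 9.0775e-5·(0.0455515)^1.6181 = 9.0775e-5·0.0067503 ≈ 6.128e-07.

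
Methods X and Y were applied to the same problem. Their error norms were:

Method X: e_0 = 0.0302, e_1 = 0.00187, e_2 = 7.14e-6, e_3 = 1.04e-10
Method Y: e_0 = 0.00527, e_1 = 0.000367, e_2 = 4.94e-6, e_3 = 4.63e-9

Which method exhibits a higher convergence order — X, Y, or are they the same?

Method X: p ≈ ln(1.04e-10/7.14e-6)/ln(7.14e-6/0.00187) ≈ 2.00.
Method Y: p ≈ ln(4.63e-9/4.94e-6)/ln(4.94e-6/0.000367) ≈ 1.62.
Method X has the higher order (≈2.0 vs ≈1.6).

X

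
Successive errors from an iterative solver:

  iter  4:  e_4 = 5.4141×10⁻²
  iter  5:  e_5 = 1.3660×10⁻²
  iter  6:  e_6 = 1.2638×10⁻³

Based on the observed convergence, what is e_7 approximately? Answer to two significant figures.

First estimate the order: p ≈ ln(e_6/e_5) / ln(e_5/e_4) = ln(1.2638×10⁻³/1.3660×10⁻²)/ln(1.3660×10⁻²/5.4141×10⁻²) = ln(0.0925183)/ln(0.252304) ≈ 1.7285.
Then e_7 ≈ e_6·(e_6/e_5)^p = 1.2638×10⁻³·(0.0925183)^1.7285 = 1.2638×10⁻³·0.0163352 ≈ 2.064e-05.

2.1e-5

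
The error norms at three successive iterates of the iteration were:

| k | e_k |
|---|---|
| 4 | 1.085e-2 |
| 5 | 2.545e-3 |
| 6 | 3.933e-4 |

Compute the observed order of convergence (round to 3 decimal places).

1.288

p ≈ ln(e_6/e_5) / ln(e_5/e_4)
  = ln(3.933e-4/2.545e-3) / ln(2.545e-3/1.085e-2)
  = ln(0.154538) / ln(0.234562)
  = -1.867315 / -1.450035 ≈ 1.287772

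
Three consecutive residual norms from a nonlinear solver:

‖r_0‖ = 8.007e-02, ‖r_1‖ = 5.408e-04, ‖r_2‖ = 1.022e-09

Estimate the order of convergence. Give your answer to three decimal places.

p ≈ ln(‖r_2‖/‖r_1‖) / ln(‖r_1‖/‖r_0‖)
  = ln(1.022e-09/5.408e-04) / ln(5.408e-04/8.007e-02)
  = ln(1.88979e-06) / ln(0.00675409)
  = -13.179045 / -4.997607 ≈ 2.637071

2.637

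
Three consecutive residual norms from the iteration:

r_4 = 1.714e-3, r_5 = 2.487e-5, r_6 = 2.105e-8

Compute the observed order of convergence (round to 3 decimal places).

p ≈ ln(r_6/r_5) / ln(r_5/r_4)
  = ln(2.105e-8/2.487e-5) / ln(2.487e-5/1.714e-3)
  = ln(0.000846401) / ln(0.0145099)
  = -7.074517 / -4.232924 ≈ 1.671307

1.671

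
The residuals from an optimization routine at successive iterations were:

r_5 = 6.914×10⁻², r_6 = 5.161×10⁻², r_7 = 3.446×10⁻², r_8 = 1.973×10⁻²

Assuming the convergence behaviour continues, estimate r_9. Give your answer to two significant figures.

First estimate the order: p ≈ ln(r_8/r_7) / ln(r_7/r_6) = ln(1.973×10⁻²/3.446×10⁻²)/ln(3.446×10⁻²/5.161×10⁻²) = ln(0.572548)/ln(0.6677) ≈ 1.3806.
Then r_9 ≈ r_8·(r_8/r_7)^p = 1.973×10⁻²·(0.572548)^1.3806 = 1.973×10⁻²·0.463058 ≈ 0.009136.

9.1e-3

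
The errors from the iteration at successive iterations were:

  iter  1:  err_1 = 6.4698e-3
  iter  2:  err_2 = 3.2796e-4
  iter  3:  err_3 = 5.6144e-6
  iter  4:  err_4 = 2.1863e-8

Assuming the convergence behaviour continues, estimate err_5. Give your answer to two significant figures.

1.1e-11

First estimate the order: p ≈ ln(err_4/err_3) / ln(err_3/err_2) = ln(2.1863e-8/5.6144e-6)/ln(5.6144e-6/3.2796e-4) = ln(0.00389409)/ln(0.0171192) ≈ 1.3640.
Then err_5 ≈ err_4·(err_4/err_3)^p = 2.1863e-8·(0.00389409)^1.3640 = 2.1863e-8·0.00051679 ≈ 1.13e-11.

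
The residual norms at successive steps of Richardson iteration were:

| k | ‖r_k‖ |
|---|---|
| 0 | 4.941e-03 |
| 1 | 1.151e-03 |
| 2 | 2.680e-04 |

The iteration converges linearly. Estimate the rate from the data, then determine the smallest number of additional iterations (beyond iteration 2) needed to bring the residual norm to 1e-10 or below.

Rate ρ ≈ ‖r_2‖/‖r_1‖ = 2.680e-04/1.151e-03 = 0.2328.
After j more steps, ‖r_{2+j}‖ ≈ 2.680e-04·ρ^j; need ρ^j ≤ 1e-10/2.680e-04 = 3.73134e-07.
j ≥ ln(3.73134e-07)/ln(0.2328) = -14.8013/-1.45758 = 10.155.
So 11 more iterations are needed.

11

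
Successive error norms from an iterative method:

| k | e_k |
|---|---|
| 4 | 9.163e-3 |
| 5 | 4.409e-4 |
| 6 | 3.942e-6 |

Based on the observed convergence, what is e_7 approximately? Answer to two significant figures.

2.6e-9

First estimate the order: p ≈ ln(e_6/e_5) / ln(e_5/e_4) = ln(3.942e-6/4.409e-4)/ln(4.409e-4/9.163e-3) = ln(0.0089408)/ln(0.0481174) ≈ 1.5547.
Then e_7 ≈ e_6·(e_6/e_5)^p = 3.942e-6·(0.0089408)^1.5547 = 3.942e-6·0.000653138 ≈ 2.575e-09.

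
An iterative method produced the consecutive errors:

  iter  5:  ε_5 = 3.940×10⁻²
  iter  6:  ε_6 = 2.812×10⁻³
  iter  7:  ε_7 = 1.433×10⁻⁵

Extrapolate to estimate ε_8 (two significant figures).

First estimate the order: p ≈ ln(ε_7/ε_6) / ln(ε_6/ε_5) = ln(1.433×10⁻⁵/2.812×10⁻³)/ln(2.812×10⁻³/3.940×10⁻²) = ln(0.00509602)/ln(0.0713706) ≈ 1.9998.
Then ε_8 ≈ ε_7·(ε_7/ε_6)^p = 1.433×10⁻⁵·(0.00509602)^1.9998 = 1.433×10⁻⁵·2.59969e-05 ≈ 3.725e-10.

3.7e-10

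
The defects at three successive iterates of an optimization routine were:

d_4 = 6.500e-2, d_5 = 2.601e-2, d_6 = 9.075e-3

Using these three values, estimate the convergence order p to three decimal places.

p ≈ ln(d_6/d_5) / ln(d_5/d_4)
  = ln(9.075e-3/2.601e-2) / ln(2.601e-2/6.500e-2)
  = ln(0.348904) / ln(0.400154)
  = -1.052958 / -0.915906 ≈ 1.149635

1.150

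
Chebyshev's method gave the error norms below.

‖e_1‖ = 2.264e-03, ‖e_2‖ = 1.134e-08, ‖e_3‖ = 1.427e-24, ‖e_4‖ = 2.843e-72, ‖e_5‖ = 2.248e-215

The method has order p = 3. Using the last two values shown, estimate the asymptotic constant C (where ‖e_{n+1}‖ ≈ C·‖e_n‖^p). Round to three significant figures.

0.978

C ≈ ‖e_5‖ / ‖e_4‖^3
  = 2.248e-215 / (2.843e-72)^3
  = 2.248e-215 / 2.2979e-215 ≈ 0.97829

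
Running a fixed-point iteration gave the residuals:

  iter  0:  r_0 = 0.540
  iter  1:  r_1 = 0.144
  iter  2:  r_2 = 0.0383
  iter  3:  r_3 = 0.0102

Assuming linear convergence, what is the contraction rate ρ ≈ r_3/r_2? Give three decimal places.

0.266

ρ ≈ r_3/r_2 = 0.0102/0.0383 = 0.26632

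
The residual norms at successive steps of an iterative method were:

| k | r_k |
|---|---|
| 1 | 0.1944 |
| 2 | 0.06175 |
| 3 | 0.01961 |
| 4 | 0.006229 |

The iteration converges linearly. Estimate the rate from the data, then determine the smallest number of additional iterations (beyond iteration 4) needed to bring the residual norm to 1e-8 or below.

12

Rate ρ ≈ r_4/r_3 = 0.006229/0.01961 = 0.3176.
After j more steps, r_{4+j} ≈ 0.006229·ρ^j; need ρ^j ≤ 1e-8/0.006229 = 1.60539e-06.
j ≥ ln(1.60539e-06)/ln(0.3176) = -13.3421/-1.14696 = 11.633.
So 12 more iterations are needed.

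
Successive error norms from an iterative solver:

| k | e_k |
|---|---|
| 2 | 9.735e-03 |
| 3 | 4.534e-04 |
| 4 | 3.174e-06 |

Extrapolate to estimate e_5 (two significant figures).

1.0e-9

First estimate the order: p ≈ ln(e_4/e_3) / ln(e_3/e_2) = ln(3.174e-06/4.534e-04)/ln(4.534e-04/9.735e-03) = ln(0.00700044)/ln(0.0465742) ≈ 1.6180.
Then e_5 ≈ e_4·(e_4/e_3)^p = 3.174e-06·(0.00700044)^1.6180 = 3.174e-06·0.000326147 ≈ 1.035e-09.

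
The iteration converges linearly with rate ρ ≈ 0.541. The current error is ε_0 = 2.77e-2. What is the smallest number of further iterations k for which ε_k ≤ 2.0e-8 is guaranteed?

After k steps, ε_k ≈ 2.77e-2·0.541^k.
Need 0.541^k ≤ 2.0e-8/2.77e-2 = 7.22022e-07.
k ≥ ln(7.22022e-07)/ln(0.541) = -14.1412/-0.61434 = 23.019.
Smallest integer k = 24.

24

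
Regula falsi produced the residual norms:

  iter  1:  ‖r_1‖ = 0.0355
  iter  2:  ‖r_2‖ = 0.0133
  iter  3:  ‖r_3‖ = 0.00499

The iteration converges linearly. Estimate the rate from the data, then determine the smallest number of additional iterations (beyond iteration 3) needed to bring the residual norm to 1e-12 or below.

Rate ρ ≈ ‖r_3‖/‖r_2‖ = 0.00499/0.0133 = 0.3752.
After j more steps, ‖r_{3+j}‖ ≈ 0.00499·ρ^j; need ρ^j ≤ 1e-12/0.00499 = 2.00401e-10.
j ≥ ln(2.00401e-10)/ln(0.3752) = -22.3307/-0.98030 = 22.779.
So 23 more iterations are needed.

23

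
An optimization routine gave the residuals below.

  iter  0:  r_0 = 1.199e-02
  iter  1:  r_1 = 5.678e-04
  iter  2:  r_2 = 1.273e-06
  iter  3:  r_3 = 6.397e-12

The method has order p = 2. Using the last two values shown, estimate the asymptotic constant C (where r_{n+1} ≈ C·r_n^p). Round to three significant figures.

3.95

C ≈ r_3 / r_2^2
  = 6.397e-12 / (1.273e-06)^2
  = 6.397e-12 / 1.62053e-12 ≈ 3.9475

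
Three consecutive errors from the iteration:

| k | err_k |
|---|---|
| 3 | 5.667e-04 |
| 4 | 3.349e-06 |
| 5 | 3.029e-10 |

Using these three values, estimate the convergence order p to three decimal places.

p ≈ ln(err_5/err_4) / ln(err_4/err_3)
  = ln(3.029e-10/3.349e-06) / ln(3.349e-06/5.667e-04)
  = ln(9.04449e-05) / ln(0.00590965)
  = -9.310770 / -5.131169 ≈ 1.814551

1.815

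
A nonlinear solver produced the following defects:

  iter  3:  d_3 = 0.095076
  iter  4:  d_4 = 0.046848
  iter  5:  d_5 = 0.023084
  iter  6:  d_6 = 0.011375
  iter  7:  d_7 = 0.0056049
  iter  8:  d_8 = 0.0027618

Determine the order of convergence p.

Consecutive ratios: d_8/d_7 = 0.0027618/0.0056049 = 0.492747, d_7/d_6 = 0.0056049/0.011375 = 0.492738.
p ≈ ln(0.492747)/ln(0.492738) = -0.7078/-0.7078 ≈ 1.00.
So the convergence is linear (order 1).

1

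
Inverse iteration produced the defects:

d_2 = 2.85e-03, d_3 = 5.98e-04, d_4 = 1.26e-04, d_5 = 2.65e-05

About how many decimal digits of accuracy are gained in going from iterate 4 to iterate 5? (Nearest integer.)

Digits gained ≈ log₁₀(d_4/d_5) = log₁₀(1.26e-04/2.65e-05) = log₁₀(4.75472) ≈ 0.677.

1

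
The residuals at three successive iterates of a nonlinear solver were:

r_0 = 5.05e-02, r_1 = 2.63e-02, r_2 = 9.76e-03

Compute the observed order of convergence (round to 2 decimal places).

1.52

p ≈ ln(r_2/r_1) / ln(r_1/r_0)
  = ln(9.76e-03/2.63e-02) / ln(2.63e-02/5.05e-02)
  = ln(0.371103) / ln(0.520792)
  = -0.99128 / -0.65240 ≈ 1.51944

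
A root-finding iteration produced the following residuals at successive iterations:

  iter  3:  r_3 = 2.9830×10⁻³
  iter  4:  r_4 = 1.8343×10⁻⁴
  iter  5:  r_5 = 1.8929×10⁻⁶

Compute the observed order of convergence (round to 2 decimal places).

1.64

p ≈ ln(r_5/r_4) / ln(r_4/r_3)
  = ln(1.8929×10⁻⁶/1.8343×10⁻⁴) / ln(1.8343×10⁻⁴/2.9830×10⁻³)
  = ln(0.0103195) / ln(0.0614918)
  = -4.57372 / -2.78885 ≈ 1.64000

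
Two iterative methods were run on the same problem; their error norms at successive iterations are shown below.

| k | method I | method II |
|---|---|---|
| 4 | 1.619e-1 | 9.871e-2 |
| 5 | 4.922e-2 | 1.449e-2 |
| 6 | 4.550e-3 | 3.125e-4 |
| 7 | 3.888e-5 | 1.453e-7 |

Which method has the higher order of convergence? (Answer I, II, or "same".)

same

Method I: p ≈ ln(3.888e-5/4.550e-3)/ln(4.550e-3/4.922e-2) ≈ 2.00.
Method II: p ≈ ln(1.453e-7/3.125e-4)/ln(3.125e-4/1.449e-2) ≈ 2.00.
Both orders ≈ 2.0 — effectively the same.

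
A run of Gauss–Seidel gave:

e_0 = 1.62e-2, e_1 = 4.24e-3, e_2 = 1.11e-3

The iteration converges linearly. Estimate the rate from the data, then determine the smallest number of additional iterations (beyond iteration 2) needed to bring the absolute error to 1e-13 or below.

18

Rate ρ ≈ e_2/e_1 = 1.11e-3/4.24e-3 = 0.2618.
After j more steps, e_{2+j} ≈ 1.11e-3·ρ^j; need ρ^j ≤ 1e-13/1.11e-3 = 9.00901e-11.
j ≥ ln(9.00901e-11)/ln(0.2618) = -23.1302/-1.34017 = 17.259.
So 18 more iterations are needed.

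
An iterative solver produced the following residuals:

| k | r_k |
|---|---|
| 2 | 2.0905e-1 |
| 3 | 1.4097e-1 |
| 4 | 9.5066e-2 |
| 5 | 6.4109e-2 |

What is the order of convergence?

1

Consecutive ratios: r_5/r_4 = 6.4109e-2/9.5066e-2 = 0.674363, r_4/r_3 = 9.5066e-2/1.4097e-1 = 0.67437.
p ≈ ln(0.674363)/ln(0.67437) = -0.3940/-0.3940 ≈ 1.00.
So the convergence is linear (order 1).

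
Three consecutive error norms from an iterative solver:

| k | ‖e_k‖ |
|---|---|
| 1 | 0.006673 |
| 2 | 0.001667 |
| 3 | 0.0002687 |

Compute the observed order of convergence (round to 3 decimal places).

p ≈ ln(‖e_3‖/‖e_2‖) / ln(‖e_2‖/‖e_1‖)
  = ln(0.0002687/0.001667) / ln(0.001667/0.006673)
  = ln(0.161188) / ln(0.249813)
  = -1.825184 / -1.387043 ≈ 1.315881

1.316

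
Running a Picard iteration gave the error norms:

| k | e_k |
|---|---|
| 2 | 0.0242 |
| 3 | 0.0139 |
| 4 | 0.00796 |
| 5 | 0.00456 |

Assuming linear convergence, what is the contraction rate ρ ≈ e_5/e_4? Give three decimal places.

ρ ≈ e_5/e_4 = 0.00456/0.00796 = 0.57286

0.573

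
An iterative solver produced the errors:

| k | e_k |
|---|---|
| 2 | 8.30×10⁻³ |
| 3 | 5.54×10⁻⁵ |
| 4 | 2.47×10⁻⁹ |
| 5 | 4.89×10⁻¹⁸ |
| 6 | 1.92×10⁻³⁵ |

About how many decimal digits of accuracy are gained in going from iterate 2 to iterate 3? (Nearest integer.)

2

Digits gained ≈ log₁₀(e_2/e_3) = log₁₀(8.30×10⁻³/5.54×10⁻⁵) = log₁₀(149.819) ≈ 2.176.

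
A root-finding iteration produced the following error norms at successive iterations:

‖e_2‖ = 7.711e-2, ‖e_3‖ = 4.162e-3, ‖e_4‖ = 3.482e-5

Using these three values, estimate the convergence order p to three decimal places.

p ≈ ln(‖e_4‖/‖e_3‖) / ln(‖e_3‖/‖e_2‖)
  = ln(3.482e-5/4.162e-3) / ln(4.162e-3/7.711e-2)
  = ln(0.00836617) / ln(0.0539748)
  = -4.783559 / -2.919238 ≈ 1.638633

1.639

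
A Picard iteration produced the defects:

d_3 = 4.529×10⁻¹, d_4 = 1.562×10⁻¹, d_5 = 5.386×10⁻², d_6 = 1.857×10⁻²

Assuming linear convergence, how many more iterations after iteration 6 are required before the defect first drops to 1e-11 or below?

Rate ρ ≈ d_6/d_5 = 1.857×10⁻²/5.386×10⁻² = 0.3448.
After j more steps, d_{6+j} ≈ 1.857×10⁻²·ρ^j; need ρ^j ≤ 1e-11/1.857×10⁻² = 5.38503e-10.
j ≥ ln(5.38503e-10)/ln(0.3448) = -21.3422/-1.06479 = 20.044.
So 21 more iterations are needed.

21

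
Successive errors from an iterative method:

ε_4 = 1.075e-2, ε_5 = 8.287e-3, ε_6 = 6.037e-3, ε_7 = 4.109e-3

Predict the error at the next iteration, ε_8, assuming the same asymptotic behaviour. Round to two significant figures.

First estimate the order: p ≈ ln(ε_7/ε_6) / ln(ε_6/ε_5) = ln(4.109e-3/6.037e-3)/ln(6.037e-3/8.287e-3) = ln(0.680636)/ln(0.72849) ≈ 1.2145.
Then ε_8 ≈ ε_7·(ε_7/ε_6)^p = 4.109e-3·(0.680636)^1.2145 = 4.109e-3·0.626722 ≈ 0.002575.

2.6e-3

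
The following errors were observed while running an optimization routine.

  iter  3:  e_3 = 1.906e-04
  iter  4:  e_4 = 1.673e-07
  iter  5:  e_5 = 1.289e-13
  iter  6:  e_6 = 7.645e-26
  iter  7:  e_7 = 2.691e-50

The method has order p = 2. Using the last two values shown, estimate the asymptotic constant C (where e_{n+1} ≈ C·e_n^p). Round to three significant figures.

4.60

C ≈ e_7 / e_6^2
  = 2.691e-50 / (7.645e-26)^2
  = 2.691e-50 / 5.8446e-51 ≈ 4.6042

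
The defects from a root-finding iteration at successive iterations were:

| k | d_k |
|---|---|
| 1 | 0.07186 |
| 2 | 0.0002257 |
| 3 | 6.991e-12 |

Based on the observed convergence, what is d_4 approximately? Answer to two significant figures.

2.1e-34

First estimate the order: p ≈ ln(d_3/d_2) / ln(d_2/d_1) = ln(6.991e-12/0.0002257)/ln(0.0002257/0.07186) = ln(3.09747e-08)/ln(0.00314083) ≈ 3.0001.
Then d_4 ≈ d_3·(d_3/d_2)^p = 6.991e-12·(3.09747e-08)^3.0001 = 6.991e-12·2.96668e-23 ≈ 2.074e-34.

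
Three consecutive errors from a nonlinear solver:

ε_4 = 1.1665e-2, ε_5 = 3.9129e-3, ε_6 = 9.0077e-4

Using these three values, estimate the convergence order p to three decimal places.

p ≈ ln(ε_6/ε_5) / ln(ε_5/ε_4)
  = ln(9.0077e-4/3.9129e-3) / ln(3.9129e-3/1.1665e-2)
  = ln(0.230205) / ln(0.335439)
  = -1.468785 / -1.092315 ≈ 1.344653

1.345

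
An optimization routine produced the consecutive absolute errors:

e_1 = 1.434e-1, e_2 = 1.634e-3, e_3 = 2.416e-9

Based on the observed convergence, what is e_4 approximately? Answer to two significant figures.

7.8e-27

First estimate the order: p ≈ ln(e_3/e_2) / ln(e_2/e_1) = ln(2.416e-9/1.634e-3)/ln(1.634e-3/1.434e-1) = ln(1.47858e-06)/ln(0.0113947) ≈ 3.0001.
Then e_4 ≈ e_3·(e_3/e_2)^p = 2.416e-9·(1.47858e-06)^3.0001 = 2.416e-9·3.22813e-18 ≈ 7.799e-27.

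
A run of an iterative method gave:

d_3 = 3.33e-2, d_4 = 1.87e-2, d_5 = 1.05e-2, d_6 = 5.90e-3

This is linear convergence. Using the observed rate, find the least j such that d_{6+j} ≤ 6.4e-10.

28

Rate ρ ≈ d_6/d_5 = 5.90e-3/1.05e-2 = 0.5619.
After j more steps, d_{6+j} ≈ 5.90e-3·ρ^j; need ρ^j ≤ 6.4e-10/5.90e-3 = 1.08475e-07.
j ≥ ln(1.08475e-07)/ln(0.5619) = -16.0367/-0.57643 = 27.821.
So 28 more iterations are needed.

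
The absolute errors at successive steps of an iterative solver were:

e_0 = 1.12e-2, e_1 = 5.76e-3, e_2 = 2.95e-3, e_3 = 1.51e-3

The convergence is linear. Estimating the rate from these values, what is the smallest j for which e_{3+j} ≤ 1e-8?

18

Rate ρ ≈ e_3/e_2 = 1.51e-3/2.95e-3 = 0.5119.
After j more steps, e_{3+j} ≈ 1.51e-3·ρ^j; need ρ^j ≤ 1e-8/1.51e-3 = 6.62252e-06.
j ≥ ln(6.62252e-06)/ln(0.5119) = -11.9250/-0.66963 = 17.808.
So 18 more iterations are needed.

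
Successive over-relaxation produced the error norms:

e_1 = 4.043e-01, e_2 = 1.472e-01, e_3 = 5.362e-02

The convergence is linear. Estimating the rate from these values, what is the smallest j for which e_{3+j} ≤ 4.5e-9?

17

Rate ρ ≈ e_3/e_2 = 5.362e-02/1.472e-01 = 0.3643.
After j more steps, e_{3+j} ≈ 5.362e-02·ρ^j; need ρ^j ≤ 4.5e-9/5.362e-02 = 8.39239e-08.
j ≥ ln(8.39239e-08)/ln(0.3643) = -16.2934/-1.00978 = 16.136.
So 17 more iterations are needed.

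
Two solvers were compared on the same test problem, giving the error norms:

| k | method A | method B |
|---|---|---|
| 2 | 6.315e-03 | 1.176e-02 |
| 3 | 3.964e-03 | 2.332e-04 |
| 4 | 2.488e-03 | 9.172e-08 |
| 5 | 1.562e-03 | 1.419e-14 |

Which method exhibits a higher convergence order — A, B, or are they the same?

Method A: p ≈ ln(1.562e-03/2.488e-03)/ln(2.488e-03/3.964e-03) ≈ 1.00.
Method B: p ≈ ln(1.419e-14/9.172e-08)/ln(9.172e-08/2.332e-04) ≈ 2.00.
Method B has the higher order (≈2.0 vs ≈1.0).

B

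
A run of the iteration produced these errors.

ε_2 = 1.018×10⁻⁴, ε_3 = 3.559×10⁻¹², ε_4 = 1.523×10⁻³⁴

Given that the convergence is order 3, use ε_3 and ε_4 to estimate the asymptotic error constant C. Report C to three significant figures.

3.38

C ≈ ε_4 / ε_3^3
  = 1.523×10⁻³⁴ / (3.559×10⁻¹²)^3
  = 1.523×10⁻³⁴ / 4.508e-35 ≈ 3.3784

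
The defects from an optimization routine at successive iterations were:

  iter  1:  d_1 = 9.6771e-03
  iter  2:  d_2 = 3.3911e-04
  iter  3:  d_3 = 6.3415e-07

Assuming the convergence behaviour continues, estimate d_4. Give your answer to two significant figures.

First estimate the order: p ≈ ln(d_3/d_2) / ln(d_2/d_1) = ln(6.3415e-07/3.3911e-04)/ln(3.3911e-04/9.6771e-03) = ln(0.00187004)/ln(0.0350425) ≈ 1.8745.
Then d_4 ≈ d_3·(d_3/d_2)^p = 6.3415e-07·(0.00187004)^1.8745 = 6.3415e-07·7.6928e-06 ≈ 4.878e-12.

4.9e-12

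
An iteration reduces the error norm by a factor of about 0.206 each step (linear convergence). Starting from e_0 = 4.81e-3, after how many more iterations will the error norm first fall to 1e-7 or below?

After k steps, e_k ≈ 4.81e-3·0.206^k.
Need 0.206^k ≤ 1e-7/4.81e-3 = 2.079e-05.
k ≥ ln(2.079e-05)/ln(0.206) = -10.7810/-1.57988 = 6.824.
Smallest integer k = 7.

7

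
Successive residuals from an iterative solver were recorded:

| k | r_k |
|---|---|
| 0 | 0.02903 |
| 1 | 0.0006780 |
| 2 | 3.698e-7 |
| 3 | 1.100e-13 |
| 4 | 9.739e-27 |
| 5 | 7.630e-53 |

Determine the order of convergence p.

2

Consecutive ratios: r_5/r_4 = 7.630e-53/9.739e-27 = 7.83448e-27, r_4/r_3 = 9.739e-27/1.100e-13 = 8.85364e-14.
p ≈ ln(7.83448e-27)/ln(8.85364e-14) = -60.1113/-30.0554 ≈ 2.00.
So the convergence is quadratic (order 2).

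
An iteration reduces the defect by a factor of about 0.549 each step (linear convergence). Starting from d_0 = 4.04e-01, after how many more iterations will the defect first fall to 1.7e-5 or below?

After k steps, d_k ≈ 4.04e-01·0.549^k.
Need 0.549^k ≤ 1.7e-5/4.04e-01 = 4.20792e-05.
k ≥ ln(4.20792e-05)/ln(0.549) = -10.0760/-0.59966 = 16.803.
Smallest integer k = 17.

17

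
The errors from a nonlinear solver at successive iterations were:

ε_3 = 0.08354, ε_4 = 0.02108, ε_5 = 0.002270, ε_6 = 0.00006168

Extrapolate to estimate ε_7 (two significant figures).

First estimate the order: p ≈ ln(ε_6/ε_5) / ln(ε_5/ε_4) = ln(0.00006168/0.002270)/ln(0.002270/0.02108) = ln(0.0271718)/ln(0.107685) ≈ 1.6179.
Then ε_7 ≈ ε_6·(ε_6/ε_5)^p = 0.00006168·(0.0271718)^1.6179 = 0.00006168·0.00292793 ≈ 1.806e-07.

1.8e-7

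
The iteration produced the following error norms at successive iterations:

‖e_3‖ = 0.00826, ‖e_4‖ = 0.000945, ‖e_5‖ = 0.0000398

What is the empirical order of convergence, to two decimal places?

p ≈ ln(‖e_5‖/‖e_4‖) / ln(‖e_4‖/‖e_3‖)
  = ln(0.0000398/0.000945) / ln(0.000945/0.00826)
  = ln(0.0421164) / ln(0.114407)
  = -3.16732 / -2.16799 ≈ 1.46095

1.46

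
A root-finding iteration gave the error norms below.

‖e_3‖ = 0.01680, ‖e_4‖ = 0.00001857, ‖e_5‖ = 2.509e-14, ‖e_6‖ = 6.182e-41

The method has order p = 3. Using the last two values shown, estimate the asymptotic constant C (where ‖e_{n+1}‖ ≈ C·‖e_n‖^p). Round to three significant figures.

C ≈ ‖e_6‖ / ‖e_5‖^3
  = 6.182e-41 / (2.509e-14)^3
  = 6.182e-41 / 1.57944e-41 ≈ 3.9141

3.91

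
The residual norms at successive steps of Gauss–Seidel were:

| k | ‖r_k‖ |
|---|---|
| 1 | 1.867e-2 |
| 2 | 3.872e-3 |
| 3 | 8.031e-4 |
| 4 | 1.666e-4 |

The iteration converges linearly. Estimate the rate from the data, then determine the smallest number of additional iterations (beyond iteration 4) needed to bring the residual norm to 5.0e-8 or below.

Rate ρ ≈ ‖r_4‖/‖r_3‖ = 1.666e-4/8.031e-4 = 0.2074.
After j more steps, ‖r_{4+j}‖ ≈ 1.666e-4·ρ^j; need ρ^j ≤ 5.0e-8/1.666e-4 = 0.00030012.
j ≥ ln(0.00030012)/ln(0.2074) = -8.1113/-1.57311 = 5.156.
So 6 more iterations are needed.

6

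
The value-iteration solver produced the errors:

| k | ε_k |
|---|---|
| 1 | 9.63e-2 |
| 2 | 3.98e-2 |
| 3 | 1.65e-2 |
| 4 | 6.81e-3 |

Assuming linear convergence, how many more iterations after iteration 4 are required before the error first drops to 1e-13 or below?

29

Rate ρ ≈ ε_4/ε_3 = 6.81e-3/1.65e-2 = 0.4127.
After j more steps, ε_{4+j} ≈ 6.81e-3·ρ^j; need ρ^j ≤ 1e-13/6.81e-3 = 1.46843e-11.
j ≥ ln(1.46843e-11)/ln(0.4127) = -24.9442/-0.88503 = 28.185.
So 29 more iterations are needed.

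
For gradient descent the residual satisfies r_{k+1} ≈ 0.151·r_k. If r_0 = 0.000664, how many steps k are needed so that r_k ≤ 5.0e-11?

9

After k steps, r_k ≈ 0.000664·0.151^k.
Need 0.151^k ≤ 5.0e-11/0.000664 = 7.53012e-08.
k ≥ ln(7.53012e-08)/ln(0.151) = -16.4018/-1.89048 = 8.676.
Smallest integer k = 9.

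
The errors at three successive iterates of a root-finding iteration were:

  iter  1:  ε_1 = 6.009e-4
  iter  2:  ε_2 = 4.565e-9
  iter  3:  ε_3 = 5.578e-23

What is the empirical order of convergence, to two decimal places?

2.72

p ≈ ln(ε_3/ε_2) / ln(ε_2/ε_1)
  = ln(5.578e-23/4.565e-9) / ln(4.565e-9/6.009e-4)
  = ln(1.22191e-14) / ln(7.59694e-06)
  = -32.03578 / -11.78777 ≈ 2.71771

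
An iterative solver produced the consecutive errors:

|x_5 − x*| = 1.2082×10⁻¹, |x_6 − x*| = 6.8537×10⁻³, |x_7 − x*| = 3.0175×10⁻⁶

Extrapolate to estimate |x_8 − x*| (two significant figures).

First estimate the order: p ≈ ln(|x_7 − x*|/|x_6 − x*|) / ln(|x_6 − x*|/|x_5 − x*|) = ln(3.0175×10⁻⁶/6.8537×10⁻³)/ln(6.8537×10⁻³/1.2082×10⁻¹) = ln(0.000440273)/ln(0.0567265) ≈ 2.6932.
Then |x_8 − x*| ≈ |x_7 − x*|·(|x_7 − x*|/|x_6 − x*|)^p = 3.0175×10⁻⁶·(0.000440273)^2.6932 = 3.0175×10⁻⁶·9.13844e-10 ≈ 2.758e-15.

2.8e-15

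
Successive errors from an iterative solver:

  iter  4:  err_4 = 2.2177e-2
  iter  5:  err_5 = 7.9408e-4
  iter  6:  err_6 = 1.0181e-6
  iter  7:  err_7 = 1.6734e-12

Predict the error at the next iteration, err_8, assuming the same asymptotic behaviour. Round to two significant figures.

4.5e-24

First estimate the order: p ≈ ln(err_7/err_6) / ln(err_6/err_5) = ln(1.6734e-12/1.0181e-6)/ln(1.0181e-6/7.9408e-4) = ln(1.64365e-06)/ln(0.00128211) ≈ 2.0000.
Then err_8 ≈ err_7·(err_7/err_6)^p = 1.6734e-12·(1.64365e-06)^2.0000 = 1.6734e-12·2.70159e-12 ≈ 4.521e-24.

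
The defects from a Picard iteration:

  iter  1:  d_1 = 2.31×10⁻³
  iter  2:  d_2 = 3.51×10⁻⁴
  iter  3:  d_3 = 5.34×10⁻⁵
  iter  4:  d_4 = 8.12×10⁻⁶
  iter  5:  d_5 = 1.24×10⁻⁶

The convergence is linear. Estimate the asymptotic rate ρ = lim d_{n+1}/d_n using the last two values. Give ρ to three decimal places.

0.153

ρ ≈ d_5/d_4 = 1.24×10⁻⁶/8.12×10⁻⁶ = 0.15271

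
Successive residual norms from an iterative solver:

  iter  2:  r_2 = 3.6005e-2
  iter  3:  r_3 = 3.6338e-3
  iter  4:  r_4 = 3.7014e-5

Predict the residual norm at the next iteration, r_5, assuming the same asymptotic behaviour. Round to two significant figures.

First estimate the order: p ≈ ln(r_4/r_3) / ln(r_3/r_2) = ln(3.7014e-5/3.6338e-3)/ln(3.6338e-3/3.6005e-2) = ln(0.010186)/ln(0.100925) ≈ 2.0000.
Then r_5 ≈ r_4·(r_4/r_3)^p = 3.7014e-5·(0.010186)^2.0000 = 3.7014e-5·0.000103755 ≈ 3.84e-09.

3.8e-9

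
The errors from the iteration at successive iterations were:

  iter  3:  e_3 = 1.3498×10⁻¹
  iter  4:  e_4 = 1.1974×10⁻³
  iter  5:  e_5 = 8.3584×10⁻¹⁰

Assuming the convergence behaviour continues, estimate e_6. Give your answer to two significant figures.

2.8e-28

First estimate the order: p ≈ ln(e_5/e_4) / ln(e_4/e_3) = ln(8.3584×10⁻¹⁰/1.1974×10⁻³)/ln(1.1974×10⁻³/1.3498×10⁻¹) = ln(6.98046e-07)/ln(0.00887094) ≈ 3.0000.
Then e_6 ≈ e_5·(e_5/e_4)^p = 8.3584×10⁻¹⁰·(6.98046e-07)^3.0000 = 8.3584×10⁻¹⁰·3.40136e-19 ≈ 2.843e-28.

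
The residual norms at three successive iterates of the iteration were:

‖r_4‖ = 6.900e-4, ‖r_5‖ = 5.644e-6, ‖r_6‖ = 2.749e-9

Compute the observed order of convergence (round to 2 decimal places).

1.59

p ≈ ln(‖r_6‖/‖r_5‖) / ln(‖r_5‖/‖r_4‖)
  = ln(2.749e-9/5.644e-6) / ln(5.644e-6/6.900e-4)
  = ln(0.000487066) / ln(0.00817971)
  = -7.62711 / -4.80610 ≈ 1.58696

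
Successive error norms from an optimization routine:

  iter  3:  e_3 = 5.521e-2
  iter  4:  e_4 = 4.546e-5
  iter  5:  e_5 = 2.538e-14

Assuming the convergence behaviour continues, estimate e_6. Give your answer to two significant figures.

4.4e-42

First estimate the order: p ≈ ln(e_5/e_4) / ln(e_4/e_3) = ln(2.538e-14/4.546e-5)/ln(4.546e-5/5.521e-2) = ln(5.58293e-10)/ln(0.000823402) ≈ 3.0000.
Then e_6 ≈ e_5·(e_5/e_4)^p = 2.538e-14·(5.58293e-10)^3.0000 = 2.538e-14·1.74015e-28 ≈ 4.417e-42.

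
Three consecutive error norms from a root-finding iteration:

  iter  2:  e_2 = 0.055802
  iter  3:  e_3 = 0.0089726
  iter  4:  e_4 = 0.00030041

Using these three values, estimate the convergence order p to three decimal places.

p ≈ ln(e_4/e_3) / ln(e_3/e_2)
  = ln(0.00030041/0.0089726) / ln(0.0089726/0.055802)
  = ln(0.0334808) / ln(0.160794)
  = -3.396783 / -1.827631 ≈ 1.858572

1.859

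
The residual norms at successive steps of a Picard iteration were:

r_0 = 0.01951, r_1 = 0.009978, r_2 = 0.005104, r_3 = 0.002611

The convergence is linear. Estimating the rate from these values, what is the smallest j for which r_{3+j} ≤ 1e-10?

26

Rate ρ ≈ r_3/r_2 = 0.002611/0.005104 = 0.5116.
After j more steps, r_{3+j} ≈ 0.002611·ρ^j; need ρ^j ≤ 1e-10/0.002611 = 3.82995e-08.
j ≥ ln(3.82995e-08)/ln(0.5116) = -17.0778/-0.67021 = 25.481.
So 26 more iterations are needed.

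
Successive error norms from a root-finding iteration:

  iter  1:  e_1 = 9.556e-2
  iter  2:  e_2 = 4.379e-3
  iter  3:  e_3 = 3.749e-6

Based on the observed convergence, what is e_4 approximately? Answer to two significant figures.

3.5e-13

First estimate the order: p ≈ ln(e_3/e_2) / ln(e_2/e_1) = ln(3.749e-6/4.379e-3)/ln(4.379e-3/9.556e-2) = ln(0.000856132)/ln(0.0458246) ≈ 2.2910.
Then e_4 ≈ e_3·(e_3/e_2)^p = 3.749e-6·(0.000856132)^2.2910 = 3.749e-6·9.38536e-08 ≈ 3.519e-13.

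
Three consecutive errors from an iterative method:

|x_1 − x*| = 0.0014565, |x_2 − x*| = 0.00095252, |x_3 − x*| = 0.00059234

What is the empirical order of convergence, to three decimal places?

p ≈ ln(|x_3 − x*|/|x_2 − x*|) / ln(|x_2 − x*|/|x_1 − x*|)
  = ln(0.00059234/0.00095252) / ln(0.00095252/0.0014565)
  = ln(0.621866) / ln(0.653979)
  = -0.475031 / -0.424680 ≈ 1.118562

1.119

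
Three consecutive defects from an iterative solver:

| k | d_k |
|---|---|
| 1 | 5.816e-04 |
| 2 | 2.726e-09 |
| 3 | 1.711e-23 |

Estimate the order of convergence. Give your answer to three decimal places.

p ≈ ln(d_3/d_2) / ln(d_2/d_1)
  = ln(1.711e-23/2.726e-09) / ln(2.726e-09/5.816e-04)
  = ln(6.2766e-15) / ln(4.68707e-06)
  = -32.701948 / -12.270703 ≈ 2.665043

2.665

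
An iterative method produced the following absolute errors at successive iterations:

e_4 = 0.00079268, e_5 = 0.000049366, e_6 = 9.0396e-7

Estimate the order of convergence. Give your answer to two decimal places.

p ≈ ln(e_6/e_5) / ln(e_5/e_4)
  = ln(9.0396e-7/0.000049366) / ln(0.000049366/0.00079268)
  = ln(0.0183114) / ln(0.0622773)
  = -4.00023 / -2.77616 ≈ 1.44092

1.44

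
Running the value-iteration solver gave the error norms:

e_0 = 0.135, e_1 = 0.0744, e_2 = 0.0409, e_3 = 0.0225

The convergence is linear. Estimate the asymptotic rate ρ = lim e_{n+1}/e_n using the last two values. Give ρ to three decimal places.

ρ ≈ e_3/e_2 = 0.0225/0.0409 = 0.55012

0.550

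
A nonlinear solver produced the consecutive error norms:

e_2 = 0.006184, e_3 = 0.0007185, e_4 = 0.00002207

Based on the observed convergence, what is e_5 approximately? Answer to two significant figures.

First estimate the order: p ≈ ln(e_4/e_3) / ln(e_3/e_2) = ln(0.00002207/0.0007185)/ln(0.0007185/0.006184) = ln(0.0307168)/ln(0.116187) ≈ 1.6181.
Then e_5 ≈ e_4·(e_4/e_3)^p = 0.00002207·(0.0307168)^1.6181 = 0.00002207·0.00356799 ≈ 7.875e-08.

7.9e-8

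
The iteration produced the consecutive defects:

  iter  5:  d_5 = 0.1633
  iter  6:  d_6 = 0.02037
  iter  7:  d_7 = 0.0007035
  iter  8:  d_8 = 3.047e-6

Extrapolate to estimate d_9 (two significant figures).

First estimate the order: p ≈ ln(d_8/d_7) / ln(d_7/d_6) = ln(3.047e-6/0.0007035)/ln(0.0007035/0.02037) = ln(0.0043312)/ln(0.0345361) ≈ 1.6168.
Then d_9 ≈ d_8·(d_8/d_7)^p = 3.047e-6·(0.0043312)^1.6168 = 3.047e-6·0.000150962 ≈ 4.6e-10.

4.6e-10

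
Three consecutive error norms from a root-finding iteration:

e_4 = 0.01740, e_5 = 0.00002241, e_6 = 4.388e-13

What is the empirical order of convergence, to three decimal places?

p ≈ ln(e_6/e_5) / ln(e_5/e_4)
  = ln(4.388e-13/0.00002241) / ln(0.00002241/0.01740)
  = ln(1.95805e-08) / ln(0.00128793)
  = -17.748732 / -6.654719 ≈ 2.667090

2.667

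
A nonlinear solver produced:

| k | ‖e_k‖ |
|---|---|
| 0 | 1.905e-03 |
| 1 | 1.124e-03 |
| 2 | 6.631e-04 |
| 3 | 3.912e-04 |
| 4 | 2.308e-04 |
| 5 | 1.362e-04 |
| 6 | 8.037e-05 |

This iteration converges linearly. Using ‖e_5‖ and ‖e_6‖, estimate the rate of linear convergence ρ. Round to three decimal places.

ρ ≈ ‖e_6‖/‖e_5‖ = 8.037e-05/1.362e-04 = 0.59009

0.590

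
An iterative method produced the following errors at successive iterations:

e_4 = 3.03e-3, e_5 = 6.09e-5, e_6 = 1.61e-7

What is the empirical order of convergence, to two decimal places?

1.52

p ≈ ln(e_6/e_5) / ln(e_5/e_4)
  = ln(1.61e-7/6.09e-5) / ln(6.09e-5/3.03e-3)
  = ln(0.00264368) / ln(0.020099)
  = -5.93558 / -3.90709 ≈ 1.51918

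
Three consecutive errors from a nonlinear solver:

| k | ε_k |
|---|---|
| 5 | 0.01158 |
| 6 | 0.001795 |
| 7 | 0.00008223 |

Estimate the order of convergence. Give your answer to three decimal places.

p ≈ ln(ε_7/ε_6) / ln(ε_6/ε_5)
  = ln(0.00008223/0.001795) / ln(0.001795/0.01158)
  = ln(0.0458106) / ln(0.155009)
  = -3.083240 / -1.864272 ≈ 1.653857

1.654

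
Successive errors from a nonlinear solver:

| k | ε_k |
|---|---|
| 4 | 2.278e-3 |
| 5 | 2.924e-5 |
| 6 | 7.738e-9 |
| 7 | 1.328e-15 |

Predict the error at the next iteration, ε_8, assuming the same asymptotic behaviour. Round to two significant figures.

First estimate the order: p ≈ ln(ε_7/ε_6) / ln(ε_6/ε_5) = ln(1.328e-15/7.738e-9)/ln(7.738e-9/2.924e-5) = ln(1.71621e-07)/ln(0.000264637) ≈ 1.8912.
Then ε_8 ≈ ε_7·(ε_7/ε_6)^p = 1.328e-15·(1.71621e-07)^1.8912 = 1.328e-15·1.60406e-13 ≈ 2.13e-28.

2.1e-28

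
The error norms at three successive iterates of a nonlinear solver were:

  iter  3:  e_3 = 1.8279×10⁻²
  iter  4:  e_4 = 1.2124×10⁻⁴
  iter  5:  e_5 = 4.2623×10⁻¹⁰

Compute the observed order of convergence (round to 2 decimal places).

2.50

p ≈ ln(e_5/e_4) / ln(e_4/e_3)
  = ln(4.2623×10⁻¹⁰/1.2124×10⁻⁴) / ln(1.2124×10⁻⁴/1.8279×10⁻²)
  = ln(3.51559e-06) / ln(0.00663275)
  = -12.55830 / -5.01574 ≈ 2.50378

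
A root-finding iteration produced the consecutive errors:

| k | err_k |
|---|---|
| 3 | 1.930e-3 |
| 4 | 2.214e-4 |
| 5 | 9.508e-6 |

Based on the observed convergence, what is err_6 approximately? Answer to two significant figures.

9.8e-8

First estimate the order: p ≈ ln(err_5/err_4) / ln(err_4/err_3) = ln(9.508e-6/2.214e-4)/ln(2.214e-4/1.930e-3) = ln(0.0429449)/ln(0.114715) ≈ 1.4538.
Then err_6 ≈ err_5·(err_5/err_4)^p = 9.508e-6·(0.0429449)^1.4538 = 9.508e-6·0.0102926 ≈ 9.786e-08.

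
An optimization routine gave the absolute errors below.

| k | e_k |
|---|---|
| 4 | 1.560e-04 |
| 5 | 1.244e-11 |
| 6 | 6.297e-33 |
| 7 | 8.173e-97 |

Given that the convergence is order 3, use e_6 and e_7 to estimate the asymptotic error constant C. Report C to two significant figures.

C ≈ e_7 / e_6^3
  = 8.173e-97 / (6.297e-33)^3
  = 8.173e-97 / 2.4969e-97 ≈ 3.2733

3.3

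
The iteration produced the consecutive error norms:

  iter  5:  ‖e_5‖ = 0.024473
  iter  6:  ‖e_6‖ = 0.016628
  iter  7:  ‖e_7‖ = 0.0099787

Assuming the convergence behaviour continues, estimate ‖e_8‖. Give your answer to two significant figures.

First estimate the order: p ≈ ln(‖e_7‖/‖e_6‖) / ln(‖e_6‖/‖e_5‖) = ln(0.0099787/0.016628)/ln(0.016628/0.024473) = ln(0.600114)/ln(0.679443) ≈ 1.3212.
Then ‖e_8‖ ≈ ‖e_7‖·(‖e_7‖/‖e_6‖)^p = 0.0099787·(0.600114)^1.3212 = 0.0099787·0.509334 ≈ 0.005082.

5.1e-3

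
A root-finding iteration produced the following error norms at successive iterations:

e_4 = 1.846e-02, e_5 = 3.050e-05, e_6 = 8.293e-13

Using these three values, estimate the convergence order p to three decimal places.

p ≈ ln(e_6/e_5) / ln(e_5/e_4)
  = ln(8.293e-13/3.050e-05) / ln(3.050e-05/1.846e-02)
  = ln(2.71902e-08) / ln(0.00165222)
  = -17.420409 / -6.405635 ≈ 2.719544

2.720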